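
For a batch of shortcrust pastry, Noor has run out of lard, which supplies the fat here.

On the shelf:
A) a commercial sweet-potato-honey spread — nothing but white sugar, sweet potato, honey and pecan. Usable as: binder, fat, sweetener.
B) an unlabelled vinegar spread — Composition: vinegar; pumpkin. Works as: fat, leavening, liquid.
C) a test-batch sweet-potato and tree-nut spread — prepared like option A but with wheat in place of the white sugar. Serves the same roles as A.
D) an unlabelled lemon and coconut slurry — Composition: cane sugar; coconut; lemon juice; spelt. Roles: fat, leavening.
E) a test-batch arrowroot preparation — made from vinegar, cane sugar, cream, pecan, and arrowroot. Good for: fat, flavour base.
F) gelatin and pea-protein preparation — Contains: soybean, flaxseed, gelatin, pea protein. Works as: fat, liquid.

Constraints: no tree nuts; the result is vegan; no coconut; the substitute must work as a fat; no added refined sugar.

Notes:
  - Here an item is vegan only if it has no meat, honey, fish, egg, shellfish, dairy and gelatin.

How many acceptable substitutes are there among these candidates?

A: has honey, so not vegan; has pecan, so not tree-nut-free (and 1 more) — reject
B: only vinegar and pumpkin; none excluded — keep
C: has honey, so not vegan; has pecan, so not tree-nut-free — out
D: has coconut, so not coconut-free; has cane sugar, so not no-added-sugar — out
E: has cream, so not vegan; has pecan, so not tree-nut-free (and 1 more) — no
F: has gelatin, so not vegan — out

1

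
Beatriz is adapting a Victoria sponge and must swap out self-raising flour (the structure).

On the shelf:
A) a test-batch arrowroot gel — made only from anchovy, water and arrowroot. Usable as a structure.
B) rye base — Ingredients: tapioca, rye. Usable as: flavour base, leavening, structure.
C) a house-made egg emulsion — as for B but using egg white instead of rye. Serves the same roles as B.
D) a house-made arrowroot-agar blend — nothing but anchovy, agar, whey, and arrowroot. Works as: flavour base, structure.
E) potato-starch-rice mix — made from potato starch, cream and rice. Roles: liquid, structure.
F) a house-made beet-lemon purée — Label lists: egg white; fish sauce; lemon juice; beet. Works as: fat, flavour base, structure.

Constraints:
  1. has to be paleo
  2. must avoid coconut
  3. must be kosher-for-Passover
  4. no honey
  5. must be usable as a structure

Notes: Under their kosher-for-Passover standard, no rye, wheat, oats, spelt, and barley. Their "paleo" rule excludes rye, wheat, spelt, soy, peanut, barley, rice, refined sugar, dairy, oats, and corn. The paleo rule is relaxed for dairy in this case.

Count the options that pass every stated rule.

4

A: only anchovy, arrowroot and water; none excluded — OK
B: has rye, so not kosher-for-Passover; has rye, so not paleo — out
C: works as a structure, no coconut, paleo — keep
D: dairy is permitted under the paleo carve-out; nothing else excluded — keep
E: has rice, so not paleo — reject
F: works as a structure, paleo, no honey — valid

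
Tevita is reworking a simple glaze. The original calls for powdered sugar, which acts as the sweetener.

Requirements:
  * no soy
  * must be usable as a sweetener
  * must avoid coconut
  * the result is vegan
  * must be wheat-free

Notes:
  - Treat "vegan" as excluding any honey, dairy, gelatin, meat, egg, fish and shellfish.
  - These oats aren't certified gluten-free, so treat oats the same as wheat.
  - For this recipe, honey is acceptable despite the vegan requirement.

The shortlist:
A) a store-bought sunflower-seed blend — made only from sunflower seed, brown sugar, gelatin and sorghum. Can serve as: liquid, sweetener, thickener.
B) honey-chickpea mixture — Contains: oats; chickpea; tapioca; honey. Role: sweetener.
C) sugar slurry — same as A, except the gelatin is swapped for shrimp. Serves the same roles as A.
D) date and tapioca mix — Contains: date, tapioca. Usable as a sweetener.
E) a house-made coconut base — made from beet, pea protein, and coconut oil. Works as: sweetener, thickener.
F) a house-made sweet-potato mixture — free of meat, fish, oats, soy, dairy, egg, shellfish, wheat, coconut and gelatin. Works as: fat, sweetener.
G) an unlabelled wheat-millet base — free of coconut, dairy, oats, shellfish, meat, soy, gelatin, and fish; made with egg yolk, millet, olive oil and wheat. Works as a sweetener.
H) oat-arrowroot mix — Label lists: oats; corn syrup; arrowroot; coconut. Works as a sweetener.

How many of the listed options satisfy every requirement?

A: has gelatin, so not vegan — no
B: has oats, so not wheat-free — no
C: has shrimp, so not vegan — no
D: works as a sweetener, vegan, no soy — OK
E: has coconut oil, so not coconut-free — no
F: all constraints satisfied — OK
G: has egg yolk, so not vegan; has wheat, so not wheat-free — out
H: has oats, so not wheat-free; has coconut, so not coconut-free — out

2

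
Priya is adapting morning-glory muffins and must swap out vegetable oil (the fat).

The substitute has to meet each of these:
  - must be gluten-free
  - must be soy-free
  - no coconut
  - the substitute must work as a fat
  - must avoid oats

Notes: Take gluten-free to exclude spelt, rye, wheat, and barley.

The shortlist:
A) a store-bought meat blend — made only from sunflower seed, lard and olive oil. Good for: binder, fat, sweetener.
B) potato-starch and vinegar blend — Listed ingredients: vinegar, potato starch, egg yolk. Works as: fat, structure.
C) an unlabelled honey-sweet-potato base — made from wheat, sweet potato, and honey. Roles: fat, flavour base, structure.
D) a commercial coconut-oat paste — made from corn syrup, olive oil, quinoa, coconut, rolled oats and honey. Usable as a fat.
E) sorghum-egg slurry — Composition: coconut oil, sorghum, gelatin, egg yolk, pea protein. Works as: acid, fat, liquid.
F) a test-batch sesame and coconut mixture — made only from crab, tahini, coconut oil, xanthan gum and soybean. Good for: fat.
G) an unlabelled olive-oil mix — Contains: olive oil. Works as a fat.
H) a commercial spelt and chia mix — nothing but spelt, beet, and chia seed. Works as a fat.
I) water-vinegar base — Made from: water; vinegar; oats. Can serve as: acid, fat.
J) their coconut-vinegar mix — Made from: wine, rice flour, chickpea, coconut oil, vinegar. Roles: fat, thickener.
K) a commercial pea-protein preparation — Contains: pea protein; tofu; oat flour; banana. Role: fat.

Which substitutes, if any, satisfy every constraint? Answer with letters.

A, B, G

A: works as a fat, no soy, no oats — OK
B: works as a fat, no oats, gluten-free — valid
C: has wheat, so not gluten-free — out
D: has rolled oats, so not oat-free; has coconut, so not coconut-free — no
E: has coconut oil, so not coconut-free — out
F: has coconut oil, so not coconut-free; has soybean, so not soy-free — no
G: only olive oil; none excluded — valid
H: has spelt, so not gluten-free — no
I: has oats, so not oat-free — out
J: has coconut oil, so not coconut-free — out
K: has oat flour, so not oat-free; has tofu, so not soy-free — reject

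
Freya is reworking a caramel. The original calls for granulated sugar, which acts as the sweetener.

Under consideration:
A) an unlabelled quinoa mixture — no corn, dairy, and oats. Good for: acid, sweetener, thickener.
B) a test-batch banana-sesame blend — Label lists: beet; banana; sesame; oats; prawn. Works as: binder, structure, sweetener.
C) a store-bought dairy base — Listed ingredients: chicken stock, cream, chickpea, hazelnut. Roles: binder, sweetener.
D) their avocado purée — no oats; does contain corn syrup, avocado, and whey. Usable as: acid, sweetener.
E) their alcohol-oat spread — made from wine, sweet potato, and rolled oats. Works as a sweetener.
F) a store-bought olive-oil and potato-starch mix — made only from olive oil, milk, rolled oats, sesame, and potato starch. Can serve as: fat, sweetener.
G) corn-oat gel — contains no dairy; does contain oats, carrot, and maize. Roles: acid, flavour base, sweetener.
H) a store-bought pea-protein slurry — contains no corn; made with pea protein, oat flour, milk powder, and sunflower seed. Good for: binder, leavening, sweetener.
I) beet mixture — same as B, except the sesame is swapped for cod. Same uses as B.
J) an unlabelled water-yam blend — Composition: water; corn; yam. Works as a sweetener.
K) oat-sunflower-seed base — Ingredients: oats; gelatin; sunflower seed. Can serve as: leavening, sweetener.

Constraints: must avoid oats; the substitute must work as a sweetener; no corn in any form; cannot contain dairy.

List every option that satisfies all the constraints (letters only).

A: works as a sweetener, no dairy, no corn — valid
B: has oats, so not oat-free — out
C: has cream, so not dairy-free — no
D: has whey, so not dairy-free; has corn syrup, so not corn-free — reject
E: has rolled oats, so not oat-free — no
F: has rolled oats, so not oat-free; has milk, so not dairy-free — out
G: has oats, so not oat-free; has maize, so not corn-free — out
H: has oat flour, so not oat-free; has milk powder, so not dairy-free — out
I: has oats, so not oat-free — no
J: has corn, so not corn-free — no
K: has oats, so not oat-free — no

A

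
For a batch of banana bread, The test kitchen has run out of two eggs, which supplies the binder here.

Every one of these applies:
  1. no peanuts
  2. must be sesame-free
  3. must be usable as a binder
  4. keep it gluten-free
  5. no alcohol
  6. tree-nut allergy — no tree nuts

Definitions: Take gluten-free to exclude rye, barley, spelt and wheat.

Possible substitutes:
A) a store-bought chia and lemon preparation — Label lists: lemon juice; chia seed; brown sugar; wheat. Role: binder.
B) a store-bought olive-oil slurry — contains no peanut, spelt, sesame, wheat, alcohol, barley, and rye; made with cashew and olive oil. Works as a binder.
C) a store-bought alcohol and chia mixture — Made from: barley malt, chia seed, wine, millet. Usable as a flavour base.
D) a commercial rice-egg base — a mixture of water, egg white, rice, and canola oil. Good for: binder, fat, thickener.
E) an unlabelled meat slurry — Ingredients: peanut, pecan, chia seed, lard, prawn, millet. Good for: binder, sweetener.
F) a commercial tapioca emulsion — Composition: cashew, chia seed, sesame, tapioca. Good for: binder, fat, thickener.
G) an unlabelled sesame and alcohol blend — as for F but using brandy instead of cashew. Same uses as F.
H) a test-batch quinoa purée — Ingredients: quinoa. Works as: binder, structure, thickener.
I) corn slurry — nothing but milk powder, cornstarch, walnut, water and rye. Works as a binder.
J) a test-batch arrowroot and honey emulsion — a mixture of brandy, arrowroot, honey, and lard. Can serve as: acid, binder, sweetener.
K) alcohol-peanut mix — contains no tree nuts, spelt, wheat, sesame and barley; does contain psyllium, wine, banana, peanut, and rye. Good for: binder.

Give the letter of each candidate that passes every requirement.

A: has wheat, so not gluten-free — no
B: has cashew, so not tree-nut-free — reject
C: not usable as a binder; has barley malt, so not gluten-free (and 1 more) — out
D: egg white and rice etc. — none of it excluded — valid
E: has pecan, so not tree-nut-free; has peanut, so not peanut-free — reject
F: has cashew, so not tree-nut-free; has sesame, so not sesame-free — no
G: has brandy, so not alcohol-free; has sesame, so not sesame-free — no
H: works as a binder, no peanut, no tree nuts — keep
I: has rye, so not gluten-free; has walnut, so not tree-nut-free — reject
J: has brandy, so not alcohol-free — no
K: has rye, so not gluten-free; has wine, so not alcohol-free (and 1 more) — reject

D, H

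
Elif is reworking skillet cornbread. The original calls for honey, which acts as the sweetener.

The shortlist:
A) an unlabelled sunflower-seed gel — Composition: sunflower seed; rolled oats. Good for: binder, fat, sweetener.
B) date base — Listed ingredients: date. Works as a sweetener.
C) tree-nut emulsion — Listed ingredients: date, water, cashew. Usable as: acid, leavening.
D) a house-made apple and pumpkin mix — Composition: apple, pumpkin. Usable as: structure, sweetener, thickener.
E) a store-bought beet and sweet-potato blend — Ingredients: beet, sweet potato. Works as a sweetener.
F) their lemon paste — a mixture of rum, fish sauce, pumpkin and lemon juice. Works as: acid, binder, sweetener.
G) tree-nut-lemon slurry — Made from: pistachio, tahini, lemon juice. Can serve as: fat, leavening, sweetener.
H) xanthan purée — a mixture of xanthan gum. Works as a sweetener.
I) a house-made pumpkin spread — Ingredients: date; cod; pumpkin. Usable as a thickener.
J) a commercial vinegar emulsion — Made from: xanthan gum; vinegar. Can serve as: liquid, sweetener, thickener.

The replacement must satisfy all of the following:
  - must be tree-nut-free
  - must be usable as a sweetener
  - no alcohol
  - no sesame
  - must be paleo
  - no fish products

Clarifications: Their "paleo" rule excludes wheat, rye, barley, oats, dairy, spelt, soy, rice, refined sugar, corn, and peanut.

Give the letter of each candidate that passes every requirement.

A: has rolled oats, so not paleo — reject
B: only date; none excluded — OK
C: not usable as a sweetener; has cashew, so not tree-nut-free — out
D: only apple and pumpkin; none excluded — valid
E: only beet and sweet potato; none excluded — OK
F: has rum, so not alcohol-free; has fish sauce, so not fish-free — reject
G: has pistachio, so not tree-nut-free; has tahini, so not sesame-free — reject
H: only xanthan gum; none excluded — keep
I: not usable as a sweetener; has cod, so not fish-free — out
J: every rule checks out — keep

B, D, E, H, J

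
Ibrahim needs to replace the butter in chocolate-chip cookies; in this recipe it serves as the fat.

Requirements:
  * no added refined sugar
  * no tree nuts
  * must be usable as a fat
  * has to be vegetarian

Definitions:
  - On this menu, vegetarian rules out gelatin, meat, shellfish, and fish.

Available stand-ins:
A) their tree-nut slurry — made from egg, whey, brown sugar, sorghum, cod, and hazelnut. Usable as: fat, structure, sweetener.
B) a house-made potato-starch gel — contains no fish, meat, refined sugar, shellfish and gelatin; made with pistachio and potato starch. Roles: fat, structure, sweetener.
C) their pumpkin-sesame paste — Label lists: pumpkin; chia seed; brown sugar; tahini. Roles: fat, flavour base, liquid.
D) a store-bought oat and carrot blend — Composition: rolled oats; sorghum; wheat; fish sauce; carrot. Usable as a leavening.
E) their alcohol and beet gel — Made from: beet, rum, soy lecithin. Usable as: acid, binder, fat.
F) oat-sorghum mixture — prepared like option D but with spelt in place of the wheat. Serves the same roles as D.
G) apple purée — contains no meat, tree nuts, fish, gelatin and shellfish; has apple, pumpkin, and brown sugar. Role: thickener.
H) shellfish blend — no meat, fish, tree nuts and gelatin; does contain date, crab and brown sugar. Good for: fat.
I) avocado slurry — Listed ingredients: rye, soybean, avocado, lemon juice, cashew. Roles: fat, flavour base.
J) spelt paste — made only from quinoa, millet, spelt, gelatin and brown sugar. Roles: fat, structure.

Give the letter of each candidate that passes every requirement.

A: has cod, so not vegetarian; has hazelnut, so not tree-nut-free (and 1 more) — no
B: has pistachio, so not tree-nut-free — out
C: has brown sugar, so not no-added-sugar — out
D: not usable as a fat; has fish sauce, so not vegetarian — no
E: no refined sugar, vegetarian — keep
F: not usable as a fat; has fish sauce, so not vegetarian — no
G: not usable as a fat; has brown sugar, so not no-added-sugar — reject
H: has crab, so not vegetarian; has brown sugar, so not no-added-sugar — no
I: has cashew, so not tree-nut-free — out
J: has gelatin, so not vegetarian; has brown sugar, so not no-added-sugar — reject

E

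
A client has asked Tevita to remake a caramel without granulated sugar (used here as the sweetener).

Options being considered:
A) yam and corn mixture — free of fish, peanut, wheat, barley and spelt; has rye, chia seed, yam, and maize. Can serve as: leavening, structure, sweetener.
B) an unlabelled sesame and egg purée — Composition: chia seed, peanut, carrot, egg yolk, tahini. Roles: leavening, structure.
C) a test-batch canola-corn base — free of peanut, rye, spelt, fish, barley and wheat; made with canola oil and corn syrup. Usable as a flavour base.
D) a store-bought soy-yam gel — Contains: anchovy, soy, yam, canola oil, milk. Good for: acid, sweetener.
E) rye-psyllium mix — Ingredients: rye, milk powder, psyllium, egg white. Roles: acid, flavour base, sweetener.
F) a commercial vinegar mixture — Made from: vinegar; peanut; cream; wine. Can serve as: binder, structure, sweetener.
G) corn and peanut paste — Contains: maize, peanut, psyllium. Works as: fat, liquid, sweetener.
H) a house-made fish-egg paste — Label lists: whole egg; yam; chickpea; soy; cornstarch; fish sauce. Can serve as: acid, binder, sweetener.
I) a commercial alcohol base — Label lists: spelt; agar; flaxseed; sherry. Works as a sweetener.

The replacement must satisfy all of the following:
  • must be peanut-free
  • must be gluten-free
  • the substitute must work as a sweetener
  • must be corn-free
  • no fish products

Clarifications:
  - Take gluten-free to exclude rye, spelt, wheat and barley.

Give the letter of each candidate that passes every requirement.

none

A: has rye, so not gluten-free; has maize, so not corn-free — out
B: not usable as a sweetener; has peanut, so not peanut-free — out
C: not usable as a sweetener; has corn syrup, so not corn-free — reject
D: has anchovy, so not fish-free — no
E: has rye, so not gluten-free — reject
F: has peanut, so not peanut-free — no
G: has peanut, so not peanut-free; has maize, so not corn-free — out
H: has cornstarch, so not corn-free; has fish sauce, so not fish-free — out
I: has spelt, so not gluten-free — no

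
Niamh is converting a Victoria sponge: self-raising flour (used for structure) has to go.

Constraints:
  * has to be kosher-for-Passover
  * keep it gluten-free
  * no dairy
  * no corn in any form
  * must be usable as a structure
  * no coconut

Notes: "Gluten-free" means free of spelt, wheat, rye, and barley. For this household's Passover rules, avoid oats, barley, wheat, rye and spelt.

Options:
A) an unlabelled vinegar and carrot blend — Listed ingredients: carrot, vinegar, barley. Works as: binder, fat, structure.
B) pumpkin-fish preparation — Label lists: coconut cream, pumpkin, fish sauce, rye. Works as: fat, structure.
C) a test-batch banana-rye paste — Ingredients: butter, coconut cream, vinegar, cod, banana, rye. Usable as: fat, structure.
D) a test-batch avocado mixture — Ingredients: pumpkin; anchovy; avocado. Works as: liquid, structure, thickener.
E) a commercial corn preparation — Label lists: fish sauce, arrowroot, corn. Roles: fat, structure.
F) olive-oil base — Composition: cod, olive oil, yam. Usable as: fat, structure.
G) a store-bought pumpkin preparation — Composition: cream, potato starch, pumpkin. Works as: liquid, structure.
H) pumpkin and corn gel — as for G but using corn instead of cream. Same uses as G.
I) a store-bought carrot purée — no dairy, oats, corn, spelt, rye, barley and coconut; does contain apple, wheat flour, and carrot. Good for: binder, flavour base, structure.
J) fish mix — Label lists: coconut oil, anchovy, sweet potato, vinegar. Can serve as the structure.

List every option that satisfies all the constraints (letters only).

D, F

A: has barley, so not gluten-free; has barley, so not kosher-for-Passover — out
B: has rye, so not gluten-free; has rye, so not kosher-for-Passover (and 1 more) — reject
C: has rye, so not gluten-free; has rye, so not kosher-for-Passover (and 2 more) — out
D: every rule checks out — valid
E: has corn, so not corn-free — reject
F: works as a structure, gluten-free, kosher-for-Passover — valid
G: has cream, so not dairy-free — no
H: has corn, so not corn-free — no
I: has wheat flour, so not gluten-free; has wheat flour, so not kosher-for-Passover — out
J: has coconut oil, so not coconut-free — reject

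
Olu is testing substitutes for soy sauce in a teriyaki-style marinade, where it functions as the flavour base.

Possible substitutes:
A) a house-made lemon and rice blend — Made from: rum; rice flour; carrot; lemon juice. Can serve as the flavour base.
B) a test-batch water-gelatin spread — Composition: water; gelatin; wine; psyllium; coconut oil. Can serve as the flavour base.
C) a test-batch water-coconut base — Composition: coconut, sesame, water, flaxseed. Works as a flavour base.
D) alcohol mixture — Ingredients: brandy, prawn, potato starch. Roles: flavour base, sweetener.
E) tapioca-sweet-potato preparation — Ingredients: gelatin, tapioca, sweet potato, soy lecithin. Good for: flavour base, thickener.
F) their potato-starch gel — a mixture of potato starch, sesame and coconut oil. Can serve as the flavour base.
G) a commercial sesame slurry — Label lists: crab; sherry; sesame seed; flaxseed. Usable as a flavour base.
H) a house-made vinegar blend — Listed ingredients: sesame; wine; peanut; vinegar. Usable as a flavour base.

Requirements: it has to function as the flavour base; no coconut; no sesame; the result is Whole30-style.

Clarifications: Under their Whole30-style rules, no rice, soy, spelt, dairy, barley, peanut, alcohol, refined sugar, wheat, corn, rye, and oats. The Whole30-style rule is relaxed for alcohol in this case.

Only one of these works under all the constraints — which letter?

D

A: has rice flour, so not Whole30-style — reject
B: has coconut oil, so not coconut-free — no
C: has coconut, so not coconut-free; has sesame, so not sesame-free — reject
D: alcohol is permitted under the Whole30-style carve-out; nothing else excluded — valid
E: has soy lecithin, so not Whole30-style — reject
F: has coconut oil, so not coconut-free; has sesame, so not sesame-free — out
G: has sesame seed, so not sesame-free — out
H: has peanut, so not Whole30-style; has sesame, so not sesame-free — no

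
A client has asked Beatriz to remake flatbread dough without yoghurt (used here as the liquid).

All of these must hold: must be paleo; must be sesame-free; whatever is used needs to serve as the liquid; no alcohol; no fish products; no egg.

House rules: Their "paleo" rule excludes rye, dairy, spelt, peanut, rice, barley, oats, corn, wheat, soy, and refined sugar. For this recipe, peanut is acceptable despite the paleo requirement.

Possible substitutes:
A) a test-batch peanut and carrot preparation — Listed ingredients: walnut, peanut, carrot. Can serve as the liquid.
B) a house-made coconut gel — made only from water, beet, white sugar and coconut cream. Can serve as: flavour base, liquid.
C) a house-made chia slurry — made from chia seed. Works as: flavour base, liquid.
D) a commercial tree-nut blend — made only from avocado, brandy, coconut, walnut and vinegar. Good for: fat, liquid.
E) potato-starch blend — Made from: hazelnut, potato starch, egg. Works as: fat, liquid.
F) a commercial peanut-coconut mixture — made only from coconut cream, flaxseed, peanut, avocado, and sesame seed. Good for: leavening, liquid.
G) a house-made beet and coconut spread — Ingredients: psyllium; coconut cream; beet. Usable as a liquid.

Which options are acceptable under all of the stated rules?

A: peanut is permitted under the paleo carve-out; nothing else excluded — valid
B: has white sugar, so not paleo — reject
C: only chia seed; none excluded — keep
D: has brandy, so not alcohol-free — reject
E: has egg, so not egg-free — out
F: has sesame seed, so not sesame-free — reject
G: no sesame, no egg — keep

A, C, G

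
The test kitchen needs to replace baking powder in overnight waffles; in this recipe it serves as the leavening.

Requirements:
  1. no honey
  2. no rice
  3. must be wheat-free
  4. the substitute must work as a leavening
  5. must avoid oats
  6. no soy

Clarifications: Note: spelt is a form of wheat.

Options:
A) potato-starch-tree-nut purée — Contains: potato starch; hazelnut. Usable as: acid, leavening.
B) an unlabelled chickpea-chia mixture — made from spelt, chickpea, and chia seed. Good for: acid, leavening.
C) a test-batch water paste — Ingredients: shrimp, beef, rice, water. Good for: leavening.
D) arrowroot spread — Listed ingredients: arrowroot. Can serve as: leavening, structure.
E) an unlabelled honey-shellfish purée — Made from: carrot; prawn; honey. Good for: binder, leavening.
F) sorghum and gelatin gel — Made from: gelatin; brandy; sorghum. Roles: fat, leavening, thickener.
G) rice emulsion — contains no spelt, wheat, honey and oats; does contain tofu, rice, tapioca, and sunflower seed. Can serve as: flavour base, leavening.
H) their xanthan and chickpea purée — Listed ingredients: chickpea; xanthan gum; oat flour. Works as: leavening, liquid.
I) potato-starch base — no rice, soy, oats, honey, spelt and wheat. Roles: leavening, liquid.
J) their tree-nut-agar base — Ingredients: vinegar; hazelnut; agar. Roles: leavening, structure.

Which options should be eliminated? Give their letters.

A: only hazelnut and potato starch; none excluded — valid
B: has spelt, so not wheat-free — no
C: has rice, so not rice-free — reject
D: works as a leavening, no rice, wheat-free — keep
E: has honey, so not honey-free — reject
F: only brandy, gelatin and sorghum; none excluded — OK
G: has rice, so not rice-free; has tofu, so not soy-free — no
H: has oat flour, so not oat-free — reject
I: works as a leavening, no honey, no oats — keep
J: all constraints satisfied — keep

B, C, E, G, H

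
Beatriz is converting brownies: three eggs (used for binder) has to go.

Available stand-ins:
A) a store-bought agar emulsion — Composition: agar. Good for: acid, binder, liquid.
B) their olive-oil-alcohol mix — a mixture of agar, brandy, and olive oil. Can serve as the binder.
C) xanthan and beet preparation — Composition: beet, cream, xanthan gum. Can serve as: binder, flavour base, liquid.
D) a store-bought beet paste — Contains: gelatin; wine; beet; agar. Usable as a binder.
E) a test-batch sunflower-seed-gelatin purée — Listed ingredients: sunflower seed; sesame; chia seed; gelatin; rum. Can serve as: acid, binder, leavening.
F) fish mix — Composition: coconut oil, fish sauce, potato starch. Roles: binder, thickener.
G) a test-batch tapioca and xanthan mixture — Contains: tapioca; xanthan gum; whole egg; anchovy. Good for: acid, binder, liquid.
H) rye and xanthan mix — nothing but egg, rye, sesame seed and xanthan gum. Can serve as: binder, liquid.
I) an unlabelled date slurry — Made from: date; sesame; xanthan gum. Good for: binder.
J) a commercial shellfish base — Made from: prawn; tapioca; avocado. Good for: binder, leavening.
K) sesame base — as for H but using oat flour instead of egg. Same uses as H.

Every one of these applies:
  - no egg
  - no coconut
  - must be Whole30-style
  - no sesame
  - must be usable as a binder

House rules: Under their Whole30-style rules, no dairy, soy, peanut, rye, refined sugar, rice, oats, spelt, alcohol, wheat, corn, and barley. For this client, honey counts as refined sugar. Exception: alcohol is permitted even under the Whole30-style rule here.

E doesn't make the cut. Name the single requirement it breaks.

usable as a binder: satisfied
Whole30-style: satisfied
sesame-free: has sesame — fails
coconut-free: satisfied
egg-free: satisfied

sesame-free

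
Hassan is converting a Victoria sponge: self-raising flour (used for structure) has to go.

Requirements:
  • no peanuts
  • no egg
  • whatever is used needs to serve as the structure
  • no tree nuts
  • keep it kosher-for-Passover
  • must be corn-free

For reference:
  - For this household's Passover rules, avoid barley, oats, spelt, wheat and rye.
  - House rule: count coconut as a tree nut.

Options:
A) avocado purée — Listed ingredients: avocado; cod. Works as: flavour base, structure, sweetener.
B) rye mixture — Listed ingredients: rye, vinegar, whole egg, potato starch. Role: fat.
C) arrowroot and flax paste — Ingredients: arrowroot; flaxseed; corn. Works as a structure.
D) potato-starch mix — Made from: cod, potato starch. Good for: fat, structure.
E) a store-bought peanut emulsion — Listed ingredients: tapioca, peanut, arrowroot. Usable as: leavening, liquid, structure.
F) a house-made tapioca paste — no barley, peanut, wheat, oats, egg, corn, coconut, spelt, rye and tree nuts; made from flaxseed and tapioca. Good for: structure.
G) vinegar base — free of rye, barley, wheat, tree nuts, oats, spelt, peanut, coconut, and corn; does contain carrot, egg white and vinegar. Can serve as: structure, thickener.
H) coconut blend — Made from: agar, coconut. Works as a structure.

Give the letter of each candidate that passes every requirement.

A: only cod and avocado; none excluded — OK
B: not usable as a structure; has rye, so not kosher-for-Passover (and 1 more) — no
C: has corn, so not corn-free — no
D: only cod and potato starch; none excluded — keep
E: has peanut, so not peanut-free — reject
F: all constraints satisfied — keep
G: has egg white, so not egg-free — reject
H: has coconut, so not tree-nut-free — reject

A, D, F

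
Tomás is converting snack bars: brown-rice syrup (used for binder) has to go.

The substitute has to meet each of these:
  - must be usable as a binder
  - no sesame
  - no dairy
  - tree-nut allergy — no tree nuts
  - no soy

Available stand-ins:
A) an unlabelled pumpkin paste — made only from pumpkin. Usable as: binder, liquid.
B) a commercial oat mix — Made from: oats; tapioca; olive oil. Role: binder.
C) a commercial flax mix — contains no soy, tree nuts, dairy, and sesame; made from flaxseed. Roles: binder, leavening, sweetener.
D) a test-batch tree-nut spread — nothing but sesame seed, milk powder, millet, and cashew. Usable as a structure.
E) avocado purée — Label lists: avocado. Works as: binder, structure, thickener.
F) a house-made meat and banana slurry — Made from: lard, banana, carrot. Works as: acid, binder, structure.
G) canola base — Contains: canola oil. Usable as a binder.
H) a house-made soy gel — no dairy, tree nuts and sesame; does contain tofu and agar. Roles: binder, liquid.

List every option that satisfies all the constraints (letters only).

A, B, C, E, F, G

A: only pumpkin; none excluded — OK
B: works as a binder, no dairy, no sesame — keep
C: works as a binder, no dairy, no tree nuts — keep
D: not usable as a binder; has milk powder, so not dairy-free (and 2 more) — reject
E: works as a binder, no dairy, no sesame — OK
F: only lard, banana, and carrot; none excluded — OK
G: all constraints satisfied — keep
H: has tofu, so not soy-free — out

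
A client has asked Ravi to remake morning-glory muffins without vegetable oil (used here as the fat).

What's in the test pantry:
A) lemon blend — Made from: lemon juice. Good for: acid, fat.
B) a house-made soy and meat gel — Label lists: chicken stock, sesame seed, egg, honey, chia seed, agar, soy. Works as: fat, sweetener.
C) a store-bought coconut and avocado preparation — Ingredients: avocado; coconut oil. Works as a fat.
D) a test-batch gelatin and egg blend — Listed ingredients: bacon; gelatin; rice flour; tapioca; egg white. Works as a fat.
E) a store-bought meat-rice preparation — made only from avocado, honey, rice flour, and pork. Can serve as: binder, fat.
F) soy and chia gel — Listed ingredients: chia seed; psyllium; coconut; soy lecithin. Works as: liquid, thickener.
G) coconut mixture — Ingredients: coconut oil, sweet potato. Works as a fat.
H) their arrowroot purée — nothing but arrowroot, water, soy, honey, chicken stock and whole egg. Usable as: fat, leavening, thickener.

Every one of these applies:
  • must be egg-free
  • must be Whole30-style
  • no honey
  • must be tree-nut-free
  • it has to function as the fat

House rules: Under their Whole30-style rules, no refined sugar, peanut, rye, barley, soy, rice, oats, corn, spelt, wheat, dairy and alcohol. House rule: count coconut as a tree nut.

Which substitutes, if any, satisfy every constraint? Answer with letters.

A: all constraints satisfied — OK
B: has soy, so not Whole30-style; has egg, so not egg-free (and 1 more) — out
C: has coconut oil, so not tree-nut-free — out
D: has rice flour, so not Whole30-style; has egg white, so not egg-free — no
E: has rice flour, so not Whole30-style; has honey, so not honey-free — reject
F: not usable as a fat; has soy lecithin, so not Whole30-style (and 1 more) — no
G: has coconut oil, so not tree-nut-free — reject
H: has soy, so not Whole30-style; has whole egg, so not egg-free (and 1 more) — out

A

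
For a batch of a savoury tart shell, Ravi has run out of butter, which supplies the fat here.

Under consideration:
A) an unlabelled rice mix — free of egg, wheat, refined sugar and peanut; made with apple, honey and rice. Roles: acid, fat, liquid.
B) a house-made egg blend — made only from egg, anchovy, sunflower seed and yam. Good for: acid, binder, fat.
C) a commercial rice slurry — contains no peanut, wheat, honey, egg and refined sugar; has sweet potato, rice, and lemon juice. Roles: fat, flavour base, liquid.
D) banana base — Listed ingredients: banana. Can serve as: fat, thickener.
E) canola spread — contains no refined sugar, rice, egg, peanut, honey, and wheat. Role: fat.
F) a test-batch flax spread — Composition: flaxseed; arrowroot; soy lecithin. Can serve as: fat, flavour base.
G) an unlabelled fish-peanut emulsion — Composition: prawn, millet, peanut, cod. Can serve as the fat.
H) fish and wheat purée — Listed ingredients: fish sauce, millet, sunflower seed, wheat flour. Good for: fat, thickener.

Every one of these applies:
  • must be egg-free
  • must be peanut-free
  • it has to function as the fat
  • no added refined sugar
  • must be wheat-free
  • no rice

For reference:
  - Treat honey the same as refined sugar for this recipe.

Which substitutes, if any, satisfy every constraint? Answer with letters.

A: has honey, so not no-added-sugar; has rice, so not rice-free — out
B: has egg, so not egg-free — out
C: has rice, so not rice-free — out
D: no wheat, no-added-sugar — valid
E: no wheat, no rice — keep
F: no peanut, no egg — valid
G: has peanut, so not peanut-free — out
H: has wheat flour, so not wheat-free — no

D, E, F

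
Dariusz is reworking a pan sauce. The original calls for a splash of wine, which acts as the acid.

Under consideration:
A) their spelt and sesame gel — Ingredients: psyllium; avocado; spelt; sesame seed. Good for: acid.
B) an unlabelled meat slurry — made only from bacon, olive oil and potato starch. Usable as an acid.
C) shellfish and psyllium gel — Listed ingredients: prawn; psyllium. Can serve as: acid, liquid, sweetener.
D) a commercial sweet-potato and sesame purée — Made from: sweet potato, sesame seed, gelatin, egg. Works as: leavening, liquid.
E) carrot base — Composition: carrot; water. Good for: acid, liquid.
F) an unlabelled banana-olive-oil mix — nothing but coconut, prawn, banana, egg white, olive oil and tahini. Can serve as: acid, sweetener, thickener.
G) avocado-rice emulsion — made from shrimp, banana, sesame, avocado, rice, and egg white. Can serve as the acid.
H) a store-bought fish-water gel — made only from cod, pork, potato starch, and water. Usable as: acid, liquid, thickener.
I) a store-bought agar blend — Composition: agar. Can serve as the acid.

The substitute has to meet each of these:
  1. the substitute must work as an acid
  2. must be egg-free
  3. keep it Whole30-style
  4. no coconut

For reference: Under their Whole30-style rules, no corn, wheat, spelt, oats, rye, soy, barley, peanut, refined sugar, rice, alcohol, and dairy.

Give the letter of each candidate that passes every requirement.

B, C, E, H, I

A: has spelt, so not Whole30-style — reject
B: only bacon, olive oil and potato starch; none excluded — valid
C: no coconut, no egg — keep
D: not usable as an acid; has egg, so not egg-free — out
E: nothing on the exclusion list — OK
F: has egg white, so not egg-free; has coconut, so not coconut-free — no
G: has rice, so not Whole30-style; has egg white, so not egg-free — out
H: works as an acid, Whole30-style, no egg — OK
I: no coconut, Whole30-style — keep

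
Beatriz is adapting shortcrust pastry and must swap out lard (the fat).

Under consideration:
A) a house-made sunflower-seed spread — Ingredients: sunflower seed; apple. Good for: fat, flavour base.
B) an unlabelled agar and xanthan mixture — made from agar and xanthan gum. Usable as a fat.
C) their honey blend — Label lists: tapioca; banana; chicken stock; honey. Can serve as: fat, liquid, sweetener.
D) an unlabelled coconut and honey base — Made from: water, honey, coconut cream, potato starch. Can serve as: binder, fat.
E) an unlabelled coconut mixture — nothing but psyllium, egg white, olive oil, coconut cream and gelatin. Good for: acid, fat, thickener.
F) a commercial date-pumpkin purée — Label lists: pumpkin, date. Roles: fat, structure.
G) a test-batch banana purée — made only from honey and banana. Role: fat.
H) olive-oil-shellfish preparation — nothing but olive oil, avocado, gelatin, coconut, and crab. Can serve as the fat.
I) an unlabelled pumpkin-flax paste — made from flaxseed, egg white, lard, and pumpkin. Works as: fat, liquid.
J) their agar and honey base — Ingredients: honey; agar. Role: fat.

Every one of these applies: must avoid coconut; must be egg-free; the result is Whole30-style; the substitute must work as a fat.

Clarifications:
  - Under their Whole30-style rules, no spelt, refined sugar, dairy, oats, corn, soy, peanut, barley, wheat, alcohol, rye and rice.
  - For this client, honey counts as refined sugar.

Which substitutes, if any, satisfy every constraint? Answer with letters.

A: no coconut, Whole30-style — OK
B: works as a fat, no coconut, no egg — valid
C: has honey, so not Whole30-style — no
D: has honey, so not Whole30-style; has coconut cream, so not coconut-free — no
E: has coconut cream, so not coconut-free; has egg white, so not egg-free — reject
F: works as a fat, Whole30-style, no egg — OK
G: has honey, so not Whole30-style — no
H: has coconut, so not coconut-free — reject
I: has egg white, so not egg-free — reject
J: has honey, so not Whole30-style — out

A, B, F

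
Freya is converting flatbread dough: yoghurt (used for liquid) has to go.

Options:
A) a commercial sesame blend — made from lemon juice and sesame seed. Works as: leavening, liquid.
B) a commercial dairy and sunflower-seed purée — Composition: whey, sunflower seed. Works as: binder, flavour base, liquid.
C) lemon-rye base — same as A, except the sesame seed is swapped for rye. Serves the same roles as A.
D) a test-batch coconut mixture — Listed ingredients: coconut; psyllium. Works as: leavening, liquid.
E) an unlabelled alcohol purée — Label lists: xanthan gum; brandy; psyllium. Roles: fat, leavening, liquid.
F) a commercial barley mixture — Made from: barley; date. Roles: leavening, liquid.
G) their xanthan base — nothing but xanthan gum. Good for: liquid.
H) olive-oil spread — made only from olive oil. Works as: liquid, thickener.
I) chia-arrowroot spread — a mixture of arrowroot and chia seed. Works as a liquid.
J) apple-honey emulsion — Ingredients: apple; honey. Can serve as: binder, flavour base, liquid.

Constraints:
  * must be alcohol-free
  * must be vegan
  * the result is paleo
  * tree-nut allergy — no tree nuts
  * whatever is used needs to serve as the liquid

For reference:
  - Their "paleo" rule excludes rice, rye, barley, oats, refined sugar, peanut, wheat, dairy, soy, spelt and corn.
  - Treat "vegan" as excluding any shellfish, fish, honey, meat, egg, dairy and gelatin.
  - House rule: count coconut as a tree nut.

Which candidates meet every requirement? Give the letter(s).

A: only sesame seed and lemon juice; none excluded — valid
B: has whey, so not paleo; has whey, so not vegan — out
C: has rye, so not paleo — reject
D: has coconut, so not tree-nut-free — reject
E: has brandy, so not alcohol-free — no
F: has barley, so not paleo — out
G: only xanthan gum; none excluded — valid
H: paleo, tree-nut-free — OK
I: only arrowroot and chia seed; none excluded — valid
J: has honey, so not vegan — out

A, G, H, I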